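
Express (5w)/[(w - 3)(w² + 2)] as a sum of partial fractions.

At w=3: α = (5·3 + 0)/(3² + 2) = 15/11. β = -α = -15/11, γ = 5 - 3·α = 10/11
Result: (15/11)/(w - 3) - ((15/11)w - 10/11)/(w² + 2)


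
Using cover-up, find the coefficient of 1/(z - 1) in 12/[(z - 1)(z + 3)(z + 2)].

Cover (z - 1), set z=1: 12/[(1 + 3)(1 + 2)] = 1


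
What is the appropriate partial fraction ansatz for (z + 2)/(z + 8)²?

Repeated linear factor: P/(z + 8) + Q/(z + 8)²


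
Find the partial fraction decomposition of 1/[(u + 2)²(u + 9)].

Cover-up at u=-9: R = 1/(-9 + 2)² = 1/49. Cover-up at u=-2: Q = 1/(-2 + 9) = 1/7. Comparing u² coeff: P = -R = -1/49
Result: (-1/49)/(u + 2) + (1/7)/(u + 2)² + (1/49)/(u + 9)


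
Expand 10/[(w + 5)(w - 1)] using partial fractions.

10/(w + 5)(w - 1) = P/(w + 5) + Q/(w - 1). P = 10/(-5 - 1) = -5/3, Q = 10/(1 + 5) = 5/3
Result: (-5/3)/(w + 5) + (5/3)/(w - 1)


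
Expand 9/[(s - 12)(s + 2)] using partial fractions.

9/(s - 12)(s + 2) = α/(s - 12) + β/(s + 2). α = 9/(12 + 2) = 9/14, β = 9/(-2 - 12) = -9/14
Result: (9/14)/(s - 12) - (9/14)/(s + 2)


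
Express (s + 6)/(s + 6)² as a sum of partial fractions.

(s + 6) = A(s + 6) + B. At s = -6: B = 1·(-6) + 6 = 0. Coeff of s: A = 1
Result: 1/(s + 6)


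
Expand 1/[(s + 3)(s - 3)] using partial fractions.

1/(s + 3)(s - 3) = α/(s + 3) + β/(s - 3). α = 1/(-3 - 3) = -1/6, β = 1/(3 + 3) = 1/6
Result: (-1/6)/(s + 3) + (1/6)/(s - 3)


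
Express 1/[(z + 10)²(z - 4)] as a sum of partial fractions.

Cover-up at z=4: C = 1/(4 + 10)² = 1/196. Cover-up at z=-10: B = 1/(-10 - 4) = -1/14. Comparing z² coeff: A = -C = -1/196
Result: (-1/196)/(z + 10) - (1/14)/(z + 10)² + (1/196)/(z - 4)


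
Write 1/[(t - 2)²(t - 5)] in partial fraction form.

Cover-up at t=5: C = 1/(5 - 2)² = 1/9. Cover-up at t=2: B = 1/(2 - 5) = -1/3. Comparing t² coeff: A = -C = -1/9
Result: (-1/9)/(t - 2) - (1/3)/(t - 2)² + (1/9)/(t - 5)


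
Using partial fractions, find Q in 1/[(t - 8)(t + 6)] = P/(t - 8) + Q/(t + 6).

Cover-up at t = -6: Q = 1/(-6 - 8) = -1/14


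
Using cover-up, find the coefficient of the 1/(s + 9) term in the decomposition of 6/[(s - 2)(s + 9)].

Cover (s + 9), set s=-9: 6/((s - 2) at s=-9) = 6/(-11) = -6/11


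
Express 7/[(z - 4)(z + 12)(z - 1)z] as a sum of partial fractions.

Using Heaviside cover-up: (7/192)/(z - 4) - (7/2496)/(z + 12) - (7/39)/(z - 1) + (7/48)/z


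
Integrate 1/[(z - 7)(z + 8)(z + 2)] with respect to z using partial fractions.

Cover-up: α = 1/135, β = 1/90, γ = -1/54. Decomposition: (1/135)/(z - 7) + (1/90)/(z + 8) - (1/54)/(z + 2). Integrate each term: (1/135) ln|(z - 7)| + (1/90) ln|(z + 8)| - (1/54) ln|(z + 2)| + C


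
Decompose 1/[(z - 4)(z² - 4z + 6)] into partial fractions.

Cover-up at z = 4: α = 1/(4² - 4·4 + 6) = 1/6. Then β = -α = -1/6, γ = -α·(-4 + 4) = 0
Result: (1/6)/(z - 4) - ((1/6)z)/(z² - 4z + 6)


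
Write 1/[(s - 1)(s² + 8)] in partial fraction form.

Cover-up at s = 1: P = 1/(1² + 8) = 1/9. Then Q = -P = -1/9, R = -P·(0 + 1) = -1/9
Result: (1/9)/(s - 1) - ((1/9)s + 1/9)/(s² + 8)


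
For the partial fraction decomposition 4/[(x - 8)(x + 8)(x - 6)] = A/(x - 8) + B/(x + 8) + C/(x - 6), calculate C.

Cover-up at x = 6: C = 4/[(6 - 8)(6 + 8)] = 4/[(-2)(14)] = -4/28 = -1/7


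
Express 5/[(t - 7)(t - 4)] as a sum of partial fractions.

5/(t - 7)(t - 4) = α/(t - 7) + β/(t - 4). α = 5/(7 - 4) = 5/3, β = 5/(4 - 7) = -5/3
Result: (5/3)/(t - 7) - (5/3)/(t - 4)


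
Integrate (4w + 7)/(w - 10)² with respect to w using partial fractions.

Decompose: α = 4, β = 4·10 + 7 = 47, so (4w + 7)/(w - 10)² = 4/(w - 10) + 47/(w - 10)². Integrate: ∫ α/(w - 10) dw = 4 ln|(w - 10)|; ∫ β/(w - 10)² dw = -47/(w - 10). Sum: 4 ln|(w - 10)| - 47/(w - 10) + C


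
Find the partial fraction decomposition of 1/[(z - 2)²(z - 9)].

Cover-up at z=9: R = 1/(9 - 2)² = 1/49. Cover-up at z=2: Q = 1/(2 - 9) = -1/7. Comparing z² coeff: P = -R = -1/49
Result: (-1/49)/(z - 2) - (1/7)/(z - 2)² + (1/49)/(z - 9)


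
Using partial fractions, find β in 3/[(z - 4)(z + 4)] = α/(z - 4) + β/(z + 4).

Cover-up at z = -4: β = 3/(-4 - 4) = -3/8


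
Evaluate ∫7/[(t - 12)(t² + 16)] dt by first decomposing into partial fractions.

Cover-up at t=12: α = 7/(12²+16) = 7/160. Coeff matching: β = -7/160, γ = -21/40. Decomposition: (7/160)/(t - 12) - ((7/160)t + 21/40)/(t² + 16). Integrate: linear → ln, quadratic → (1/2)ln + arctan: (7/160) ln|(t - 12)| - (7/320) ln(t² + 16) - (21/160) arctan(t/4) + C


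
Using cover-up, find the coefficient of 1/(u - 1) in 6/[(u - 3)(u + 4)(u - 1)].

Cover (u - 1), set u=1: 6/[(1 - 3)(1 + 4)] = -3/5


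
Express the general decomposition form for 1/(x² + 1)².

Repeated quadratic factor: (Ax + B)/(x² + 1) + (Cx + D)/(x² + 1)²


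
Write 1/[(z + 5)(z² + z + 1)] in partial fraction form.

Cover-up at z = -5: A = 1/((-5)² + 1·(-5) + 1) = 1/21. Then B = -A = -1/21, C = -A·(1 - 5) = 4/21
Result: (1/21)/(z + 5) - ((1/21)z - 4/21)/(z² + z + 1)


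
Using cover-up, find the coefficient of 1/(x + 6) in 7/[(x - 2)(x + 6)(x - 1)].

Cover (x + 6), set x=-6: 7/[(-6 - 2)(-6 - 1)] = 1/8


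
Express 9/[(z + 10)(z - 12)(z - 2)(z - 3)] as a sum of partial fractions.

Using Heaviside cover-up: (-3/1144)/(z + 10) + (1/220)/(z - 12) + (3/40)/(z - 2) - (1/13)/(z - 3)


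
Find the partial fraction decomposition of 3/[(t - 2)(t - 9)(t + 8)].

Using cover-up method: P = -3/70, Q = 3/119, R = 3/170
Result: (-3/70)/(t - 2) + (3/119)/(t - 9) + (3/170)/(t + 8)


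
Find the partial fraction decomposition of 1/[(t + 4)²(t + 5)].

Cover-up at t=-5: C = 1/(-5 + 4)² = 1. Cover-up at t=-4: B = 1/(-4 + 5) = 1. Comparing t² coeff: A = -C = -1
Result: -1/(t + 4) + 1/(t + 4)² + 1/(t + 5)


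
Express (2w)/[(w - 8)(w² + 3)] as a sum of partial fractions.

At w=8: P = (2·8 + 0)/(8² + 3) = 16/67. Q = -P = -16/67, R = 2 - 8·P = 6/67
Result: (16/67)/(w - 8) - ((16/67)w - 6/67)/(w² + 3)


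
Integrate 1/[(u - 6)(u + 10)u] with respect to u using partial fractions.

Cover-up: α = 1/96, β = 1/160, γ = -1/60. Decomposition: (1/96)/(u - 6) + (1/160)/(u + 10) - (1/60)/u. Integrate each term: (1/96) ln|(u - 6)| + (1/160) ln|(u + 10)| - (1/60) ln|u| + C


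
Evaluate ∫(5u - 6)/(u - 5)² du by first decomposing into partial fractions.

Decompose: P = 5, Q = 5·5 - 6 = 19, so (5u - 6)/(u - 5)² = 5/(u - 5) + 19/(u - 5)². Integrate: ∫ P/(u - 5) du = 5 ln|(u - 5)|; ∫ Q/(u - 5)² du = -19/(u - 5). Sum: 5 ln|(u - 5)| - 19/(u - 5) + C


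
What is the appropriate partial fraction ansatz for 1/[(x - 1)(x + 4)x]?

Three distinct linear factors: P/(x - 1) + Q/(x + 4) + R/x


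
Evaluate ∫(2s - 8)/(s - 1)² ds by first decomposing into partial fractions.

Decompose: P = 2, Q = 2·1 - 8 = -6, so (2s - 8)/(s - 1)² = 2/(s - 1) - 6/(s - 1)². Integrate: ∫ P/(s - 1) ds = 2 ln|(s - 1)|; ∫ Q/(s - 1)² ds = 6/(s - 1). Sum: 2 ln|(s - 1)| + 6/(s - 1) + C


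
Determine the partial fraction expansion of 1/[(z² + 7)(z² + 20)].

Coefficient matching gives A = C = 0, B = 1/(20-7) = 1/13, D = -B = -1/13
Result: (1/13)/(z² + 7) - (1/13)/(z² + 20)


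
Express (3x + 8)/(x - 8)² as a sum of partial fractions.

(3x + 8) = P(x - 8) + Q. At x = 8: Q = 3·8 + 8 = 32. Coeff of x: P = 3
Result: 3/(x - 8) + 32/(x - 8)²


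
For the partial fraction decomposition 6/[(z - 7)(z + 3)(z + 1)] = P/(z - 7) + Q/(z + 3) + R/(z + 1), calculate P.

Cover-up at z = 7: P = 6/[(7 + 3)(7 + 1)] = 6/[(10)(8)] = 6/80 = 3/40


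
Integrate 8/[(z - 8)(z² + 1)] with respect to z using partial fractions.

Cover-up at z=8: α = 8/(8²+1) = 8/65. Coeff matching: β = -8/65, γ = -64/65. Decomposition: (8/65)/(z - 8) - ((8/65)z + 64/65)/(z² + 1). Integrate: linear → ln, quadratic → (1/2)ln + arctan: (8/65) ln|(z - 8)| - (4/65) ln(z² + 1) - (64/65) arctan(z) + C


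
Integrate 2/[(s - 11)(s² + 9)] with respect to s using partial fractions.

Cover-up at s=11: P = 2/(11²+9) = 1/65. Coeff matching: Q = -1/65, R = -11/65. Decomposition: (1/65)/(s - 11) - ((1/65)s + 11/65)/(s² + 9). Integrate: linear → ln, quadratic → (1/2)ln + arctan: (1/65) ln|(s - 11)| - (1/130) ln(s² + 9) - (11/195) arctan(s/3) + C


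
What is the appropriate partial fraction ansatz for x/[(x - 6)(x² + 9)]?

Linear + irreducible quadratic: P/(x - 6) + (Qx + R)/(x² + 9)


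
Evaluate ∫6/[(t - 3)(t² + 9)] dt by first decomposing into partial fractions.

Cover-up at t=3: A = 6/(3²+9) = 1/3. Coeff matching: B = -1/3, C = -1. Decomposition: (1/3)/(t - 3) - ((1/3)t + 1)/(t² + 9). Integrate: linear → ln, quadratic → (1/2)ln + arctan: (1/3) ln|(t - 3)| - (1/6) ln(t² + 9) - (1/3) arctan(t/3) + C


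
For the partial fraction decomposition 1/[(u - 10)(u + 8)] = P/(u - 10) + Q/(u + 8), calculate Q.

Cover-up at u = -8: Q = 1/(-8 - 10) = -1/18


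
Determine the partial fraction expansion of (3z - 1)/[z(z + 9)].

At z=0: A = (3·0 - 1)/(0 + 9) = -1/9. At z=-9: B = (3·(-9) - 1)/(-9 - 0) = 28/9
Result: (-1/9)/z + (28/9)/(z + 9)


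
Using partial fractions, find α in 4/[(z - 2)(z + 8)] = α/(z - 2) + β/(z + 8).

Cover-up at z = 2: α = 4/(2 + 8) = 4/10 = 2/5


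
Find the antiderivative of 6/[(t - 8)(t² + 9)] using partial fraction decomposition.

Cover-up at t=8: P = 6/(8²+9) = 6/73. Coeff matching: Q = -6/73, R = -48/73. Decomposition: (6/73)/(t - 8) - ((6/73)t + 48/73)/(t² + 9). Integrate: linear → ln, quadratic → (1/2)ln + arctan: (6/73) ln|(t - 8)| - (3/73) ln(t² + 9) - (16/73) arctan(t/3) + C


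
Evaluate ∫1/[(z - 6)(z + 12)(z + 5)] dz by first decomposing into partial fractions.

Cover-up: α = 1/198, β = 1/126, γ = -1/77. Decomposition: (1/198)/(z - 6) + (1/126)/(z + 12) - (1/77)/(z + 5). Integrate each term: (1/198) ln|(z - 6)| + (1/126) ln|(z + 12)| - (1/77) ln|(z + 5)| + C


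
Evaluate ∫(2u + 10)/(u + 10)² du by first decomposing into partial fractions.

Decompose: P = 2, Q = 2·(-10) + 10 = -10, so (2u + 10)/(u + 10)² = 2/(u + 10) - 10/(u + 10)². Integrate: ∫ P/(u + 10) du = 2 ln|(u + 10)|; ∫ Q/(u + 10)² du = 10/(u + 10). Sum: 2 ln|(u + 10)| + 10/(u + 10) + C


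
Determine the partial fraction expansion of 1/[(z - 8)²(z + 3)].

Cover-up at z=-3: R = 1/(-3 - 8)² = 1/121. Cover-up at z=8: Q = 1/(8 + 3) = 1/11. Comparing z² coeff: P = -R = -1/121
Result: (-1/121)/(z - 8) + (1/11)/(z - 8)² + (1/121)/(z + 3)


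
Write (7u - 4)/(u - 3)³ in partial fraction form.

(7u - 4) = α(u - 3)² + β(u - 3) + γ. At u = 3: γ = 7·3 - 4 = 17. Coefficients: α = 0, β = 7
Result: 7/(u - 3)² + 17/(u - 3)³


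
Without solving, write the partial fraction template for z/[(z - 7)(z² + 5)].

Linear + irreducible quadratic: A/(z - 7) + (Bz + C)/(z² + 5)


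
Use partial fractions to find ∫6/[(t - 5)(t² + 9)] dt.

Cover-up at t=5: α = 6/(5²+9) = 3/17. Coeff matching: β = -3/17, γ = -15/17. Decomposition: (3/17)/(t - 5) - ((3/17)t + 15/17)/(t² + 9). Integrate: linear → ln, quadratic → (1/2)ln + arctan: (3/17) ln|(t - 5)| - (3/34) ln(t² + 9) - (5/17) arctan(t/3) + C


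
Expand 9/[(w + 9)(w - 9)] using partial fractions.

9/(w + 9)(w - 9) = α/(w + 9) + β/(w - 9). α = 9/(-9 - 9) = -1/2, β = 9/(9 + 9) = 1/2
Result: (-1/2)/(w + 9) + (1/2)/(w - 9)


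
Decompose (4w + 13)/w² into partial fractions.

(4w + 13) = αw + β. At w = 0: β = 4·0 + 13 = 13. Coeff of w: α = 4
Result: 4/w + 13/w²


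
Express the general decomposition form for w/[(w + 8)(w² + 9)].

Linear + irreducible quadratic: α/(w + 8) + (βw + γ)/(w² + 9)


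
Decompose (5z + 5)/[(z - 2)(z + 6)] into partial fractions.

At z=2: α = (5·2 + 5)/(2 + 6) = 15/8. At z=-6: β = (5·(-6) + 5)/(-6 - 2) = 25/8
Result: (15/8)/(z - 2) + (25/8)/(z + 6)


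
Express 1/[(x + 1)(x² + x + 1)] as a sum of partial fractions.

Cover-up at x = -1: A = 1/((-1)² + 1·(-1) + 1) = 1. Then B = -A = -1, C = -A·(1 - 1) = 0
Result: 1/(x + 1) - (x)/(x² + x + 1)


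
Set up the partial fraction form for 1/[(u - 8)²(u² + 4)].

Repeated linear + quadratic: α/(u - 8) + β/(u - 8)² + (γu + δ)/(u² + 4)


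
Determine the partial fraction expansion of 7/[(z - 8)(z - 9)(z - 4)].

Using cover-up method: P = -7/4, Q = 7/5, R = 7/20
Result: (-7/4)/(z - 8) + (7/5)/(z - 9) + (7/20)/(z - 4)


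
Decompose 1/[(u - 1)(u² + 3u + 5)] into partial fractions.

Cover-up at u = 1: A = 1/(1² + 3·1 + 5) = 1/9. Then B = -A = -1/9, C = -A·(3 + 1) = -4/9
Result: (1/9)/(u - 1) - ((1/9)u + 4/9)/(u² + 3u + 5)


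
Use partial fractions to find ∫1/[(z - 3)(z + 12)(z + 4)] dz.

Cover-up: P = 1/105, Q = 1/120, R = -1/56. Decomposition: (1/105)/(z - 3) + (1/120)/(z + 12) - (1/56)/(z + 4). Integrate each term: (1/105) ln|(z - 3)| + (1/120) ln|(z + 12)| - (1/56) ln|(z + 4)| + C


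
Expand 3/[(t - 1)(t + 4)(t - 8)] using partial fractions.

Using cover-up method: A = -3/35, B = 1/20, C = 1/28
Result: (-3/35)/(t - 1) + (1/20)/(t + 4) + (1/28)/(t - 8)


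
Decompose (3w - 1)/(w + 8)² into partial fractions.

(3w - 1) = P(w + 8) + Q. At w = -8: Q = 3·(-8) - 1 = -25. Coeff of w: P = 3
Result: 3/(w + 8) - 25/(w + 8)²


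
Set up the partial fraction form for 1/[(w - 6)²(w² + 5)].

Repeated linear + quadratic: A/(w - 6) + B/(w - 6)² + (Cw + D)/(w² + 5)


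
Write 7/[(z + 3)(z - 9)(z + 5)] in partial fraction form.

Using cover-up method: P = -7/24, Q = 1/24, R = 1/4
Result: (-7/24)/(z + 3) + (1/24)/(z - 9) + (1/4)/(z + 5)


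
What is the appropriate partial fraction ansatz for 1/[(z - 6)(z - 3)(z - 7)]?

Three distinct linear factors: P/(z - 6) + Q/(z - 3) + R/(z - 7)


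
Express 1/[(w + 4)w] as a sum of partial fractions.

1/(w + 4)w = P/(w + 4) + Q/w. P = 1/(-4 - 0) = -1/4, Q = 1/(0 + 4) = 1/4
Result: (-1/4)/(w + 4) + (1/4)/w


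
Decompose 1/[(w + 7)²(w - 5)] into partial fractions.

Cover-up at w=5: γ = 1/(5 + 7)² = 1/144. Cover-up at w=-7: β = 1/(-7 - 5) = -1/12. Comparing w² coeff: α = -γ = -1/144
Result: (-1/144)/(w + 7) - (1/12)/(w + 7)² + (1/144)/(w - 5)


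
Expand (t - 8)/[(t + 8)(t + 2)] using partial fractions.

At t=-8: P = (1·(-8) - 8)/(-8 + 2) = 8/3. At t=-2: Q = (1·(-2) - 8)/(-2 + 8) = -5/3
Result: (8/3)/(t + 8) - (5/3)/(t + 2)


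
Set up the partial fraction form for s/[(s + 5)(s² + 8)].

Linear + irreducible quadratic: α/(s + 5) + (βs + γ)/(s² + 8)


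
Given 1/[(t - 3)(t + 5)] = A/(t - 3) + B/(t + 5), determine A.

Cover-up at t = 3: A = 1/(3 + 5) = 1/8


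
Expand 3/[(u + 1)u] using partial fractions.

3/(u + 1)u = A/(u + 1) + B/u. A = 3/(-1 - 0) = -3, B = 3/(0 + 1) = 3
Result: -3/(u + 1) + 3/u


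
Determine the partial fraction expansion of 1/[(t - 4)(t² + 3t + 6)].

Cover-up at t = 4: α = 1/(4² + 3·4 + 6) = 1/34. Then β = -α = -1/34, γ = -α·(3 + 4) = -7/34
Result: (1/34)/(t - 4) - ((1/34)t + 7/34)/(t² + 3t + 6)


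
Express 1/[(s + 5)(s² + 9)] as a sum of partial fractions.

Cover-up at s = -5: α = 1/((-5)² + 9) = 1/34. Then β = -α = -1/34, γ = -α·(0 - 5) = 5/34
Result: (1/34)/(s + 5) - ((1/34)s - 5/34)/(s² + 9)


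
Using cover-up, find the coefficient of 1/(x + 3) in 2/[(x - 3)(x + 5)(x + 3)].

Cover (x + 3), set x=-3: 2/[(-3 - 3)(-3 + 5)] = -1/6


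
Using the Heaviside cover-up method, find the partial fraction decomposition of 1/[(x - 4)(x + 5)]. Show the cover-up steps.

Cover (x - 4): set x=4, get A = 1/(4 + 5) = 1/9. Cover (x + 5): set x=-5, get B = 1/(-5 - 4) = -1/9.
Result: (1/9)/(x - 4) - (1/9)/(x + 5)


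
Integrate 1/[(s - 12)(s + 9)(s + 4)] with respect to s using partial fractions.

Cover-up: A = 1/336, B = 1/105, C = -1/80. Decomposition: (1/336)/(s - 12) + (1/105)/(s + 9) - (1/80)/(s + 4). Integrate each term: (1/336) ln|(s - 12)| + (1/105) ln|(s + 9)| - (1/80) ln|(s + 4)| + C


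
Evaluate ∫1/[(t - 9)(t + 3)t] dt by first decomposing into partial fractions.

Cover-up: α = 1/108, β = 1/36, γ = -1/27. Decomposition: (1/108)/(t - 9) + (1/36)/(t + 3) - (1/27)/t. Integrate each term: (1/108) ln|(t - 9)| + (1/36) ln|(t + 3)| - (1/27) ln|t| + C


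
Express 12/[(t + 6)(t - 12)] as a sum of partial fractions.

12/(t + 6)(t - 12) = α/(t + 6) + β/(t - 12). α = 12/(-6 - 12) = -2/3, β = 12/(12 + 6) = 2/3
Result: (-2/3)/(t + 6) + (2/3)/(t - 12)


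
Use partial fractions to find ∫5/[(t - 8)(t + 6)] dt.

Decompose: 5/[(t - 8)(t + 6)] = (5/14)/(t - 8) - (5/14)/(t + 6). Integrate each term: (5/14) ln|(t - 8)| - (5/14) ln|(t + 6)| + C


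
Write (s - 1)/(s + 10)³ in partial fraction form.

(s - 1) = α(s + 10)² + β(s + 10) + γ. At s = -10: γ = 1·(-10) - 1 = -11. Coefficients: α = 0, β = 1
Result: 1/(s + 10)² - 11/(s + 10)³


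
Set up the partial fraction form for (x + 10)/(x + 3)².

Repeated linear factor: α/(x + 3) + β/(x + 3)²


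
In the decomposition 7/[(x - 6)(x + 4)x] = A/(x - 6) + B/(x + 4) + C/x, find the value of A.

Cover-up at x = 6: A = 7/[(6 + 4)(6 - 0)] = 7/[(10)(6)] = 7/60


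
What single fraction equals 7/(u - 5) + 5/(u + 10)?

Common denominator (u - 5)(u + 10). Numerator: 7(u + 10) + 5(u - 5) = (7u + 70) + (5u - 25) = 12u + 45
Result: (12u + 45)/[(u - 5)(u + 10)]


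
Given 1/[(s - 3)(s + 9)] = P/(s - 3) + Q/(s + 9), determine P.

Cover-up at s = 3: P = 1/(3 + 9) = 1/12


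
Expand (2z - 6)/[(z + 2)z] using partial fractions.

At z=-2: A = (2·(-2) - 6)/(-2 - 0) = 5. At z=0: B = (2·0 - 6)/(0 + 2) = -3
Result: 5/(z + 2) - 3/z


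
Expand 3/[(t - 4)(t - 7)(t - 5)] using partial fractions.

Using cover-up method: A = 1, B = 1/2, C = -3/2
Result: 1/(t - 4) + (1/2)/(t - 7) - (3/2)/(t - 5)


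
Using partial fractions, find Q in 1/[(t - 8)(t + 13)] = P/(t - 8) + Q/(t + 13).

Cover-up at t = -13: Q = 1/(-13 - 8) = -1/21


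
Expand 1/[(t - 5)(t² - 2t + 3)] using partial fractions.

Cover-up at t = 5: A = 1/(5² - 2·5 + 3) = 1/18. Then B = -A = -1/18, C = -A·(-2 + 5) = -1/6
Result: (1/18)/(t - 5) - ((1/18)t + 1/6)/(t² - 2t + 3)


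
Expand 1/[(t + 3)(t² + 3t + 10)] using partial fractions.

Cover-up at t = -3: P = 1/((-3)² + 3·(-3) + 10) = 1/10. Then Q = -P = -1/10, R = -P·(3 - 3) = 0
Result: (1/10)/(t + 3) - ((1/10)t)/(t² + 3t + 10)


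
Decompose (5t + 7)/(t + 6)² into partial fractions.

(5t + 7) = P(t + 6) + Q. At t = -6: Q = 5·(-6) + 7 = -23. Coeff of t: P = 5
Result: 5/(t + 6) - 23/(t + 6)²


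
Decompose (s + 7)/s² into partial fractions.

(s + 7) = Ps + Q. At s = 0: Q = 1·0 + 7 = 7. Coeff of s: P = 1
Result: 1/s + 7/s²


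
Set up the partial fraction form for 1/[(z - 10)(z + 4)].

Distinct linear factors: A/(z - 10) + B/(z + 4)


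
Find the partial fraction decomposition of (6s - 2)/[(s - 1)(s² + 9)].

At s=1: P = (6·1 - 2)/(1² + 9) = 2/5. Q = -P = -2/5, R = 6 - 1·P = 28/5
Result: (2/5)/(s - 1) - ((2/5)s - 28/5)/(s² + 9)


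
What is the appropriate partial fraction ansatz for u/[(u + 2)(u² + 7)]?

Linear + irreducible quadratic: P/(u + 2) + (Qu + R)/(u² + 7)


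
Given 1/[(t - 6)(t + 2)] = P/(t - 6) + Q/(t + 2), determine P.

Cover-up at t = 6: P = 1/(6 + 2) = 1/8


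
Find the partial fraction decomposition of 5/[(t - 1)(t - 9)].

5/(t - 1)(t - 9) = P/(t - 1) + Q/(t - 9). P = 5/(1 - 9) = -5/8, Q = 5/(9 - 1) = 5/8
Result: (-5/8)/(t - 1) + (5/8)/(t - 9)


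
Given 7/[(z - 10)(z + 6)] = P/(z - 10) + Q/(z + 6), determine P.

Cover-up at z = 10: P = 7/(10 + 6) = 7/16


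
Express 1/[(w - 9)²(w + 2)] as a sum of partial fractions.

Cover-up at w=-2: R = 1/(-2 - 9)² = 1/121. Cover-up at w=9: Q = 1/(9 + 2) = 1/11. Comparing w² coeff: P = -R = -1/121
Result: (-1/121)/(w - 9) + (1/11)/(w - 9)² + (1/121)/(w + 2)


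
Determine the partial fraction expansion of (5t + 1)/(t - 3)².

(5t + 1) = P(t - 3) + Q. At t = 3: Q = 5·3 + 1 = 16. Coeff of t: P = 5
Result: 5/(t - 3) + 16/(t - 3)²


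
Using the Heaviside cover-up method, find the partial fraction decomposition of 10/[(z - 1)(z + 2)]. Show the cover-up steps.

Cover (z - 1): set z=1, get A = 10/(1 + 2) = 10/3. Cover (z + 2): set z=-2, get B = 10/(-2 - 1) = -10/3.
Result: (10/3)/(z - 1) - (10/3)/(z + 2)


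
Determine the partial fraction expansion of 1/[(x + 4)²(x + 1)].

Cover-up at x=-1: R = 1/(-1 + 4)² = 1/9. Cover-up at x=-4: Q = 1/(-4 + 1) = -1/3. Comparing x² coeff: P = -R = -1/9
Result: (-1/9)/(x + 4) - (1/3)/(x + 4)² + (1/9)/(x + 1)


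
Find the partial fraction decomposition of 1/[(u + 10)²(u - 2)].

Cover-up at u=2: R = 1/(2 + 10)² = 1/144. Cover-up at u=-10: Q = 1/(-10 - 2) = -1/12. Comparing u² coeff: P = -R = -1/144
Result: (-1/144)/(u + 10) - (1/12)/(u + 10)² + (1/144)/(u - 2)


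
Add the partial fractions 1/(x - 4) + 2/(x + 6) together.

Common denominator (x - 4)(x + 6). Numerator: 1(x + 6) + 2(x - 4) = (x + 6) + (2x - 8) = 3x - 2
Result: (3x - 2)/[(x - 4)(x + 6)]


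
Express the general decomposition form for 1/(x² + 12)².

Repeated quadratic factor: (Px + Q)/(x² + 12) + (Rx + S)/(x² + 12)²


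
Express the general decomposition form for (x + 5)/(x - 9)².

Repeated linear factor: P/(x - 9) + Q/(x - 9)²


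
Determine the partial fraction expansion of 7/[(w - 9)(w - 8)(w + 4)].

Using cover-up method: P = 7/13, Q = -7/12, R = 7/156
Result: (7/13)/(w - 9) - (7/12)/(w - 8) + (7/156)/(w + 4)


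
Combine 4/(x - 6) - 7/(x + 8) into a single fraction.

Common denominator (x - 6)(x + 8). Numerator: 4(x + 8) - 7(x - 6) = (4x + 32) - (7x - 42) = -3x + 74
Result: (-3x + 74)/[(x - 6)(x + 8)]


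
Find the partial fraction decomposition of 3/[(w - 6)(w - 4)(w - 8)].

Using cover-up method: P = -3/4, Q = 3/8, R = 3/8
Result: (-3/4)/(w - 6) + (3/8)/(w - 4) + (3/8)/(w - 8)


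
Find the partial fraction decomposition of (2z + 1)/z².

(2z + 1) = Az + B. At z = 0: B = 2·0 + 1 = 1. Coeff of z: A = 2
Result: 2/z + 1/z²


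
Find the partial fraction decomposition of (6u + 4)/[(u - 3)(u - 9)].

At u=3: A = (6·3 + 4)/(3 - 9) = -11/3. At u=9: B = (6·9 + 4)/(9 - 3) = 29/3
Result: (-11/3)/(u - 3) + (29/3)/(u - 9)


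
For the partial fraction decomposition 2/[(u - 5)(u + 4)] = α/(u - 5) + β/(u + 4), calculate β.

Cover-up at u = -4: β = 2/(-4 - 5) = -2/9


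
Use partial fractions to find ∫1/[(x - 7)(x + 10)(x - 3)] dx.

Cover-up: α = 1/68, β = 1/221, γ = -1/52. Decomposition: (1/68)/(x - 7) + (1/221)/(x + 10) - (1/52)/(x - 3). Integrate each term: (1/68) ln|(x - 7)| + (1/221) ln|(x + 10)| - (1/52) ln|(x - 3)| + C


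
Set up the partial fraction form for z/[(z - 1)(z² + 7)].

Linear + irreducible quadratic: P/(z - 1) + (Qz + R)/(z² + 7)


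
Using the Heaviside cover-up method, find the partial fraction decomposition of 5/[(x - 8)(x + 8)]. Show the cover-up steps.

Cover (x - 8): set x=8, get A = 5/(8 + 8) = 5/16. Cover (x + 8): set x=-8, get B = 5/(-8 - 8) = -5/16.
Result: (5/16)/(x - 8) - (5/16)/(x + 8)


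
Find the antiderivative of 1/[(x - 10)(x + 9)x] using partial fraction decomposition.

Cover-up: P = 1/190, Q = 1/171, R = -1/90. Decomposition: (1/190)/(x - 10) + (1/171)/(x + 9) - (1/90)/x. Integrate each term: (1/190) ln|(x - 10)| + (1/171) ln|(x + 9)| - (1/90) ln|x| + C


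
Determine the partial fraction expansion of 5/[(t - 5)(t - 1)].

5/(t - 5)(t - 1) = P/(t - 5) + Q/(t - 1). P = 5/(5 - 1) = 5/4, Q = 5/(1 - 5) = -5/4
Result: (5/4)/(t - 5) - (5/4)/(t - 1)


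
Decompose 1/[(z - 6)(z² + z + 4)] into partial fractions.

Cover-up at z = 6: α = 1/(6² + 1·6 + 4) = 1/46. Then β = -α = -1/46, γ = -α·(1 + 6) = -7/46
Result: (1/46)/(z - 6) - ((1/46)z + 7/46)/(z² + z + 4)


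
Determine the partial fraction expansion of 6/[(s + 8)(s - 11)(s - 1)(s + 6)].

Using Heaviside cover-up: (-1/57)/(s + 8) + (3/1615)/(s - 11) - (1/105)/(s - 1) + (3/119)/(s + 6)


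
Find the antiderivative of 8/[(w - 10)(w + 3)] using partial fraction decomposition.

Decompose: 8/[(w - 10)(w + 3)] = (8/13)/(w - 10) - (8/13)/(w + 3). Integrate each term: (8/13) ln|(w - 10)| - (8/13) ln|(w + 3)| + C


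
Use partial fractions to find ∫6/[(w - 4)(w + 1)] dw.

Decompose: 6/[(w - 4)(w + 1)] = (6/5)/(w - 4) - (6/5)/(w + 1). Integrate each term: (6/5) ln|(w - 4)| - (6/5) ln|(w + 1)| + C


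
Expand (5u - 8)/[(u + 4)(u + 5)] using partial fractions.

At u=-4: P = (5·(-4) - 8)/(-4 + 5) = -28. At u=-5: Q = (5·(-5) - 8)/(-5 + 4) = 33
Result: -28/(u + 4) + 33/(u + 5)


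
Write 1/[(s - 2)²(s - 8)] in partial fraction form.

Cover-up at s=8: R = 1/(8 - 2)² = 1/36. Cover-up at s=2: Q = 1/(2 - 8) = -1/6. Comparing s² coeff: P = -R = -1/36
Result: (-1/36)/(s - 2) - (1/6)/(s - 2)² + (1/36)/(s - 8)


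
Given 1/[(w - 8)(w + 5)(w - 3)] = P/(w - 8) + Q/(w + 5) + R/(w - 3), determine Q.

Cover-up at w = -5: Q = 1/[(-5 - 8)(-5 - 3)] = 1/[(-13)(-8)] = 1/104


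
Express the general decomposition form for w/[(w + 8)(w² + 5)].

Linear + irreducible quadratic: α/(w + 8) + (βw + γ)/(w² + 5)


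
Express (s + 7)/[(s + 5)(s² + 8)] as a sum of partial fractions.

At s=-5: α = (1·(-5) + 7)/((-5)² + 8) = 2/33. β = -α = -2/33, γ = 1 - (-5)·α = 43/33
Result: (2/33)/(s + 5) - ((2/33)s - 43/33)/(s² + 8)


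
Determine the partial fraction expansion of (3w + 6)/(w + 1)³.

(3w + 6) = α(w + 1)² + β(w + 1) + γ. At w = -1: γ = 3·(-1) + 6 = 3. Coefficients: α = 0, β = 3
Result: 3/(w + 1)² + 3/(w + 1)³


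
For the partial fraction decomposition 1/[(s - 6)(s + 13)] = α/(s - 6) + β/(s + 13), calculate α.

Cover-up at s = 6: α = 1/(6 + 13) = 1/19


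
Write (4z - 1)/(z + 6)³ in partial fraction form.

(4z - 1) = P(z + 6)² + Q(z + 6) + R. At z = -6: R = 4·(-6) - 1 = -25. Coefficients: P = 0, Q = 4
Result: 4/(z + 6)² - 25/(z + 6)³


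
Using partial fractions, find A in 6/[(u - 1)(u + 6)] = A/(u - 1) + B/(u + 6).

Cover-up at u = 1: A = 6/(1 + 6) = 6/7


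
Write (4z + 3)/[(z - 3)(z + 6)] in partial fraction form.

At z=3: P = (4·3 + 3)/(3 + 6) = 5/3. At z=-6: Q = (4·(-6) + 3)/(-6 - 3) = 7/3
Result: (5/3)/(z - 3) + (7/3)/(z + 6)


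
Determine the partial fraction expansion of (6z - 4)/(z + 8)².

(6z - 4) = P(z + 8) + Q. At z = -8: Q = 6·(-8) - 4 = -52. Coeff of z: P = 6
Result: 6/(z + 8) - 52/(z + 8)²


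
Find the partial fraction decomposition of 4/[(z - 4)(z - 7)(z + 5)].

Using cover-up method: A = -4/27, B = 1/9, C = 1/27
Result: (-4/27)/(z - 4) + (1/9)/(z - 7) + (1/27)/(z + 5)


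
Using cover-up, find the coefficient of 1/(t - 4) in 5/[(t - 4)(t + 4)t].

Cover (t - 4), set t=4: 5/[(4 + 4)(4 - 0)] = 5/32


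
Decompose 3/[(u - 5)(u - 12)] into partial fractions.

3/(u - 5)(u - 12) = α/(u - 5) + β/(u - 12). α = 3/(5 - 12) = -3/7, β = 3/(12 - 5) = 3/7
Result: (-3/7)/(u - 5) + (3/7)/(u - 12)


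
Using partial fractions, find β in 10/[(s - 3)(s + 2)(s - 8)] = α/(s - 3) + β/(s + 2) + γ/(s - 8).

Cover-up at s = -2: β = 10/[(-2 - 3)(-2 - 8)] = 10/[(-5)(-10)] = 10/50 = 1/5


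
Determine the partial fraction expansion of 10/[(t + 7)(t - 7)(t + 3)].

Using cover-up method: A = 5/28, B = 1/14, C = -1/4
Result: (5/28)/(t + 7) + (1/14)/(t - 7) - (1/4)/(t + 3)


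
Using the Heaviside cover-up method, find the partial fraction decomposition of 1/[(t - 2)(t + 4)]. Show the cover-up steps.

Cover (t - 2): set t=2, get α = 1/(2 + 4) = 1/6. Cover (t + 4): set t=-4, get β = 1/(-4 - 2) = -1/6.
Result: (1/6)/(t - 2) - (1/6)/(t + 4)


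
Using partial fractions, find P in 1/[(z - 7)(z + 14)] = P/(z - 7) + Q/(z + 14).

Cover-up at z = 7: P = 1/(7 + 14) = 1/21


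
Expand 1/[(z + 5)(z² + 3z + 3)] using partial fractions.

Cover-up at z = -5: P = 1/((-5)² + 3·(-5) + 3) = 1/13. Then Q = -P = -1/13, R = -P·(3 - 5) = 2/13
Result: (1/13)/(z + 5) - ((1/13)z - 2/13)/(z² + 3z + 3)


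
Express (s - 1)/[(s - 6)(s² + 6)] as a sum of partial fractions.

At s=6: P = (1·6 - 1)/(6² + 6) = 5/42. Q = -P = -5/42, R = 1 - 6·P = 2/7
Result: (5/42)/(s - 6) - ((5/42)s - 2/7)/(s² + 6)


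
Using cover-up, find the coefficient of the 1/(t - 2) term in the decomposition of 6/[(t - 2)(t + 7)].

Cover (t - 2), set t=2: 6/((t + 7) at t=2) = 6/(9) = 2/3


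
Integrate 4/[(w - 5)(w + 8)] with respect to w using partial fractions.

Decompose: 4/[(w - 5)(w + 8)] = (4/13)/(w - 5) - (4/13)/(w + 8). Integrate each term: (4/13) ln|(w - 5)| - (4/13) ln|(w + 8)| + C


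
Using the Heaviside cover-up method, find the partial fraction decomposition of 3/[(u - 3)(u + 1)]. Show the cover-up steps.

Cover (u - 3): set u=3, get α = 3/(3 + 1) = 3/4. Cover (u + 1): set u=-1, get β = 3/(-1 - 3) = -3/4.
Result: (3/4)/(u - 3) - (3/4)/(u + 1)


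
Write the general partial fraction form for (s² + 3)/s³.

Repeated linear factor (power 3): P/s + Q/s² + R/s³


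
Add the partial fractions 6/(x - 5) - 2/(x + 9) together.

Common denominator (x - 5)(x + 9). Numerator: 6(x + 9) - 2(x - 5) = (6x + 54) - (2x - 10) = 4x + 64
Result: (4x + 64)/[(x - 5)(x + 9)]


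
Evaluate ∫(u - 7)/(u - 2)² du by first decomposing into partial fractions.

Decompose: A = 1, B = 1·2 - 7 = -5, so (u - 7)/(u - 2)² = 1/(u - 2) - 5/(u - 2)². Integrate: ∫ A/(u - 2) du = ln|(u - 2)|; ∫ B/(u - 2)² du = 5/(u - 2). Sum: ln|(u - 2)| + 5/(u - 2) + C


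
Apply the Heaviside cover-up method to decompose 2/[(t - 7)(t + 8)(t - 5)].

Cover (t - 7), t=7: A = 2/[(7 + 8)(7 - 5)] = 1/15. Cover (t + 8), t=-8: B = 2/[(-8 - 7)(-8 - 5)] = 2/195. Cover (t - 5), t=5: C = 2/[(5 - 7)(5 + 8)] = -1/13.
Result: (1/15)/(t - 7) + (2/195)/(t + 8) - (1/13)/(t - 5)


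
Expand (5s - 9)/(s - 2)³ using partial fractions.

(5s - 9) = A(s - 2)² + B(s - 2) + C. At s = 2: C = 5·2 - 9 = 1. Coefficients: A = 0, B = 5
Result: 5/(s - 2)² + 1/(s - 2)³


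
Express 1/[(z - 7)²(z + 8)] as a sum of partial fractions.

Cover-up at z=-8: R = 1/(-8 - 7)² = 1/225. Cover-up at z=7: Q = 1/(7 + 8) = 1/15. Comparing z² coeff: P = -R = -1/225
Result: (-1/225)/(z - 7) + (1/15)/(z - 7)² + (1/225)/(z + 8)


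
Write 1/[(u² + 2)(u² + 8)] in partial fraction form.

Coefficient matching gives α = γ = 0, β = 1/(8-2) = 1/6, δ = -β = -1/6
Result: (1/6)/(u² + 2) - (1/6)/(u² + 8)


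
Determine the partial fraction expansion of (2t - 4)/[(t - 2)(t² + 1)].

At t=2: P = (2·2 - 4)/(2² + 1) = 0. Q = -P = 0, R = 2 - 2·P = 2
Result: (2)/(t² + 1)


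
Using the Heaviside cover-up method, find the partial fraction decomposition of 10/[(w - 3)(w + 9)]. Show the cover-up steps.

Cover (w - 3): set w=3, get α = 10/(3 + 9) = 5/6. Cover (w + 9): set w=-9, get β = 10/(-9 - 3) = -5/6.
Result: (5/6)/(w - 3) - (5/6)/(w + 9)


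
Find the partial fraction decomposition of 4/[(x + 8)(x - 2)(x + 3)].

Using cover-up method: A = 2/25, B = 2/25, C = -4/25
Result: (2/25)/(x + 8) + (2/25)/(x - 2) - (4/25)/(x + 3)


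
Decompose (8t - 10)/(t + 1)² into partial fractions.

(8t - 10) = A(t + 1) + B. At t = -1: B = 8·(-1) - 10 = -18. Coeff of t: A = 8
Result: 8/(t + 1) - 18/(t + 1)²


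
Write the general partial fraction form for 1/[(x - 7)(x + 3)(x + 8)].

Three distinct linear factors: P/(x - 7) + Q/(x + 3) + R/(x + 8)


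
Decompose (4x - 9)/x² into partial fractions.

(4x - 9) = Ax + B. At x = 0: B = 4·0 - 9 = -9. Coeff of x: A = 4
Result: 4/x - 9/x²


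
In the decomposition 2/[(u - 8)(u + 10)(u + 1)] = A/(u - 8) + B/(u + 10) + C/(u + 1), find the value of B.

Cover-up at u = -10: B = 2/[(-10 - 8)(-10 + 1)] = 2/[(-18)(-9)] = 2/162 = 1/81


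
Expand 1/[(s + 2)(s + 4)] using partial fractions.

1/(s + 2)(s + 4) = P/(s + 2) + Q/(s + 4). P = 1/(-2 + 4) = 1/2, Q = 1/(-4 + 2) = -1/2
Result: (1/2)/(s + 2) - (1/2)/(s + 4)


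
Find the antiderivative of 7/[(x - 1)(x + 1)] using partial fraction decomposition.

Decompose: 7/[(x - 1)(x + 1)] = (7/2)/(x - 1) - (7/2)/(x + 1). Integrate each term: (7/2) ln|(x - 1)| - (7/2) ln|(x + 1)| + C


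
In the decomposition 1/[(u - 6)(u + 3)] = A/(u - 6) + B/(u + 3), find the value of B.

Cover-up at u = -3: B = 1/(-3 - 6) = -1/9


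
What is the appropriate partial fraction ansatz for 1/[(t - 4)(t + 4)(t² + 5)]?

Two linear + quadratic: A/(t - 4) + B/(t + 4) + (Ct + D)/(t² + 5)


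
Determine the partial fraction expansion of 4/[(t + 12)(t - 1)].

4/(t + 12)(t - 1) = P/(t + 12) + Q/(t - 1). P = 4/(-12 - 1) = -4/13, Q = 4/(1 + 12) = 4/13
Result: (-4/13)/(t + 12) + (4/13)/(t - 1)


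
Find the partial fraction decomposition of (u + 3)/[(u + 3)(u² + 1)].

At u=-3: P = (1·(-3) + 3)/((-3)² + 1) = 0. Q = -P = 0, R = 1 - (-3)·P = 1
Result: (1)/(u² + 1)


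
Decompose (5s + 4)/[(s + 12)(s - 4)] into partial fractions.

At s=-12: A = (5·(-12) + 4)/(-12 - 4) = 7/2. At s=4: B = (5·4 + 4)/(4 + 12) = 3/2
Result: (7/2)/(s + 12) + (3/2)/(s - 4)


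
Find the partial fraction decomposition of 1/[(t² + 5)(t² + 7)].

Coefficient matching gives P = R = 0, Q = 1/(7-5) = 1/2, S = -Q = -1/2
Result: (1/2)/(t² + 5) - (1/2)/(t² + 7)


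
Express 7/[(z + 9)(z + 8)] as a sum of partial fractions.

7/(z + 9)(z + 8) = α/(z + 9) + β/(z + 8). α = 7/(-9 + 8) = -7, β = 7/(-8 + 9) = 7
Result: -7/(z + 9) + 7/(z + 8)


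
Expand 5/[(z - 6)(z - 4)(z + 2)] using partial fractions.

Using cover-up method: P = 5/16, Q = -5/12, R = 5/48
Result: (5/16)/(z - 6) - (5/12)/(z - 4) + (5/48)/(z + 2)


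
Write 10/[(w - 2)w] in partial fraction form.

10/(w - 2)w = α/(w - 2) + β/w. α = 10/(2 - 0) = 5, β = 10/(0 - 2) = -5
Result: 5/(w - 2) - 5/w


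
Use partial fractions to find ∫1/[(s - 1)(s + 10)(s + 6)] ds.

Cover-up: α = 1/77, β = 1/44, γ = -1/28. Decomposition: (1/77)/(s - 1) + (1/44)/(s + 10) - (1/28)/(s + 6). Integrate each term: (1/77) ln|(s - 1)| + (1/44) ln|(s + 10)| - (1/28) ln|(s + 6)| + C


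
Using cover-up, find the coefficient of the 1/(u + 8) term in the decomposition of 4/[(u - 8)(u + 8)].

Cover (u + 8), set u=-8: 4/((u - 8) at u=-8) = 4/(-16) = -1/4


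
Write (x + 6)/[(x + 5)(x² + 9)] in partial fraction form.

At x=-5: α = (1·(-5) + 6)/((-5)² + 9) = 1/34. β = -α = -1/34, γ = 1 - (-5)·α = 39/34
Result: (1/34)/(x + 5) - ((1/34)x - 39/34)/(x² + 9)


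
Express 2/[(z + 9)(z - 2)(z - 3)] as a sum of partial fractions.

Using cover-up method: α = 1/66, β = -2/11, γ = 1/6
Result: (1/66)/(z + 9) - (2/11)/(z - 2) + (1/6)/(z - 3)


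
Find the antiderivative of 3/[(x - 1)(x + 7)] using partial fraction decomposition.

Decompose: 3/[(x - 1)(x + 7)] = (3/8)/(x - 1) - (3/8)/(x + 7). Integrate each term: (3/8) ln|(x - 1)| - (3/8) ln|(x + 7)| + C


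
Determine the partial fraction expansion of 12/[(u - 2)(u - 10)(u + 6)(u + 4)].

Using Heaviside cover-up: (-1/32)/(u - 2) + (3/448)/(u - 10) - (3/64)/(u + 6) + (1/14)/(u + 4)


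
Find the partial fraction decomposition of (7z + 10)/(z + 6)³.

(7z + 10) = A(z + 6)² + B(z + 6) + C. At z = -6: C = 7·(-6) + 10 = -32. Coefficients: A = 0, B = 7
Result: 7/(z + 6)² - 32/(z + 6)³


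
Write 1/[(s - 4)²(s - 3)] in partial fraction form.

Cover-up at s=3: C = 1/(3 - 4)² = 1. Cover-up at s=4: B = 1/(4 - 3) = 1. Comparing s² coeff: A = -C = -1
Result: -1/(s - 4) + 1/(s - 4)² + 1/(s - 3)


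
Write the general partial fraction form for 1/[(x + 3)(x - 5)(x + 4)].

Three distinct linear factors: P/(x + 3) + Q/(x - 5) + R/(x + 4)


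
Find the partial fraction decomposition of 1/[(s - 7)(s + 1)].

1/(s - 7)(s + 1) = P/(s - 7) + Q/(s + 1). P = 1/(7 + 1) = 1/8, Q = 1/(-1 - 7) = -1/8
Result: (1/8)/(s - 7) - (1/8)/(s + 1)


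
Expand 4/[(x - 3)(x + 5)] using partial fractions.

4/(x - 3)(x + 5) = P/(x - 3) + Q/(x + 5). P = 4/(3 + 5) = 1/2, Q = 4/(-5 - 3) = -1/2
Result: (1/2)/(x - 3) - (1/2)/(x + 5)


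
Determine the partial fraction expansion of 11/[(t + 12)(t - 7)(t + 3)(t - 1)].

Using Heaviside cover-up: (-11/2223)/(t + 12) + (11/1140)/(t - 7) + (11/360)/(t + 3) - (11/312)/(t - 1)


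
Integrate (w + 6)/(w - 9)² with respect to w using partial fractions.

Decompose: P = 1, Q = 1·9 + 6 = 15, so (w + 6)/(w - 9)² = 1/(w - 9) + 15/(w - 9)². Integrate: ∫ P/(w - 9) dw = ln|(w - 9)|; ∫ Q/(w - 9)² dw = -15/(w - 9). Sum: ln|(w - 9)| - 15/(w - 9) + C


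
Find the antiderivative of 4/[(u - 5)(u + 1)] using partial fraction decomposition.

Decompose: 4/[(u - 5)(u + 1)] = (2/3)/(u - 5) - (2/3)/(u + 1). Integrate each term: (2/3) ln|(u - 5)| - (2/3) ln|(u + 1)| + C


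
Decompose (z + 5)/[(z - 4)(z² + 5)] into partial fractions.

At z=4: A = (1·4 + 5)/(4² + 5) = 3/7. B = -A = -3/7, C = 1 - 4·A = -5/7
Result: (3/7)/(z - 4) - ((3/7)z + 5/7)/(z² + 5)


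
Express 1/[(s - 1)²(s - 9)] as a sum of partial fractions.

Cover-up at s=9: R = 1/(9 - 1)² = 1/64. Cover-up at s=1: Q = 1/(1 - 9) = -1/8. Comparing s² coeff: P = -R = -1/64
Result: (-1/64)/(s - 1) - (1/8)/(s - 1)² + (1/64)/(s - 9)


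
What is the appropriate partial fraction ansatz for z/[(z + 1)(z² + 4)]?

Linear + irreducible quadratic: P/(z + 1) + (Qz + R)/(z² + 4)


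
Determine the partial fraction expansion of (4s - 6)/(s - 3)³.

(4s - 6) = A(s - 3)² + B(s - 3) + C. At s = 3: C = 4·3 - 6 = 6. Coefficients: A = 0, B = 4
Result: 4/(s - 3)² + 6/(s - 3)³


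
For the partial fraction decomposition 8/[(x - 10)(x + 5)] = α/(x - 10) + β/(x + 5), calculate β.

Cover-up at x = -5: β = 8/(-5 - 10) = -8/15


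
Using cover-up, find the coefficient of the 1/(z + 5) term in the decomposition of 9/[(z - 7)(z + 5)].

Cover (z + 5), set z=-5: 9/((z - 7) at z=-5) = 9/(-12) = -3/4


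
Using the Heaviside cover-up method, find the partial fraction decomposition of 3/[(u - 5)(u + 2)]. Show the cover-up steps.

Cover (u - 5): set u=5, get A = 3/(5 + 2) = 3/7. Cover (u + 2): set u=-2, get B = 3/(-2 - 5) = -3/7.
Result: (3/7)/(u - 5) - (3/7)/(u + 2)


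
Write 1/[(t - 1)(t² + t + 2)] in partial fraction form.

Cover-up at t = 1: P = 1/(1² + 1·1 + 2) = 1/4. Then Q = -P = -1/4, R = -P·(1 + 1) = -1/2
Result: (1/4)/(t - 1) - ((1/4)t + 1/2)/(t² + t + 2)


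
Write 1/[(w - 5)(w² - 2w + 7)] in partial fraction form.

Cover-up at w = 5: α = 1/(5² - 2·5 + 7) = 1/22. Then β = -α = -1/22, γ = -α·(-2 + 5) = -3/22
Result: (1/22)/(w - 5) - ((1/22)w + 3/22)/(w² - 2w + 7)


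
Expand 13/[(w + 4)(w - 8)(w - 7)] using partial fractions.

Using cover-up method: P = 13/132, Q = 13/12, R = -13/11
Result: (13/132)/(w + 4) + (13/12)/(w - 8) - (13/11)/(w - 7)


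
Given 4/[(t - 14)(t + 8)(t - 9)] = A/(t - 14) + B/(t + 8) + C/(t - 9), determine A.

Cover-up at t = 14: A = 4/[(14 + 8)(14 - 9)] = 4/[(22)(5)] = 4/110 = 2/55


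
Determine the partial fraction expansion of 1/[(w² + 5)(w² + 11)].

Coefficient matching gives P = R = 0, Q = 1/(11-5) = 1/6, S = -Q = -1/6
Result: (1/6)/(w² + 5) - (1/6)/(w² + 11)


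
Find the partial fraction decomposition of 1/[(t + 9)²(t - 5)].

Cover-up at t=5: γ = 1/(5 + 9)² = 1/196. Cover-up at t=-9: β = 1/(-9 - 5) = -1/14. Comparing t² coeff: α = -γ = -1/196
Result: (-1/196)/(t + 9) - (1/14)/(t + 9)² + (1/196)/(t - 5)


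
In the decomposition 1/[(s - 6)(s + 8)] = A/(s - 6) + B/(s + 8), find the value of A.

Cover-up at s = 6: A = 1/(6 + 8) = 1/14


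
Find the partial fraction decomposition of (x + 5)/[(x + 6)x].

At x=-6: α = (1·(-6) + 5)/(-6 - 0) = 1/6. At x=0: β = (1·0 + 5)/(0 + 6) = 5/6
Result: (1/6)/(x + 6) + (5/6)/x
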